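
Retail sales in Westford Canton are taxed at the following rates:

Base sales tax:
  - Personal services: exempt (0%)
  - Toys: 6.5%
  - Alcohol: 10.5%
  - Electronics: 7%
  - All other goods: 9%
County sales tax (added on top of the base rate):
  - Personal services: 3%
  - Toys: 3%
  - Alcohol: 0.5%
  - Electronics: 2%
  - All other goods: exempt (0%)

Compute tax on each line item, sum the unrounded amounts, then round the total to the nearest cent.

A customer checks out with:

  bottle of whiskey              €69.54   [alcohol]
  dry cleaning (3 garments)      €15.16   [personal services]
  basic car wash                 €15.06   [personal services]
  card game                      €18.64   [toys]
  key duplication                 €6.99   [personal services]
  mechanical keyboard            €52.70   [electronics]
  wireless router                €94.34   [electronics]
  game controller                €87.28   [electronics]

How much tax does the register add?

Bottle of whiskey €69.54: alcohol → 10.5% + 0.5% county = 11% → €7.6494
Dry cleaning (3 garments) €15.16: personal services → 0% + 3% county = 3% → €0.4548
Basic car wash €15.06: personal services → 0% + 3% county = 3% → €0.4518
Card game €18.64: toys → 6.5% + 3% county = 9.5% → €1.7708
Key duplication €6.99: personal services → 0% + 3% county = 3% → €0.2097
Mechanical keyboard €52.70: electronics → 7% + 2% county = 9% → €4.743
Wireless router €94.34: electronics → 7% + 2% county = 9% → €8.4906
Game controller €87.28: electronics → 7% + 2% county = 9% → €7.8552
Unrounded tax sum = €31.6253 → €31.63

€31.63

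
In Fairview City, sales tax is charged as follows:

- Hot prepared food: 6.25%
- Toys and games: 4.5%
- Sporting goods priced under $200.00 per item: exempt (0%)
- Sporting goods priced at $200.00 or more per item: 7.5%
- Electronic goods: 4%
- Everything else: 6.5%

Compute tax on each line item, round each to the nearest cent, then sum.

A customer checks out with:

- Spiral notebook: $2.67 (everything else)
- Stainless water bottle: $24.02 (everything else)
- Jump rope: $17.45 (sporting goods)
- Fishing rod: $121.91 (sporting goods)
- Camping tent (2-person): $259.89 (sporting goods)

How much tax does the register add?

Spiral notebook $2.67: everything else → 6.5% → $0.17
Stainless water bottle $24.02: everything else → 6.5% → $1.56
Jump rope $17.45: sporting goods, under $200.00 → 0% → $0.00
Fishing rod $121.91: sporting goods, under $200.00 → 0% → $0.00
Camping tent (2-person) $259.89: sporting goods, $200.00 or more → 7.5% → $19.49
Total tax = $0.17 + $1.56 + $19.49 = $21.22

$21.22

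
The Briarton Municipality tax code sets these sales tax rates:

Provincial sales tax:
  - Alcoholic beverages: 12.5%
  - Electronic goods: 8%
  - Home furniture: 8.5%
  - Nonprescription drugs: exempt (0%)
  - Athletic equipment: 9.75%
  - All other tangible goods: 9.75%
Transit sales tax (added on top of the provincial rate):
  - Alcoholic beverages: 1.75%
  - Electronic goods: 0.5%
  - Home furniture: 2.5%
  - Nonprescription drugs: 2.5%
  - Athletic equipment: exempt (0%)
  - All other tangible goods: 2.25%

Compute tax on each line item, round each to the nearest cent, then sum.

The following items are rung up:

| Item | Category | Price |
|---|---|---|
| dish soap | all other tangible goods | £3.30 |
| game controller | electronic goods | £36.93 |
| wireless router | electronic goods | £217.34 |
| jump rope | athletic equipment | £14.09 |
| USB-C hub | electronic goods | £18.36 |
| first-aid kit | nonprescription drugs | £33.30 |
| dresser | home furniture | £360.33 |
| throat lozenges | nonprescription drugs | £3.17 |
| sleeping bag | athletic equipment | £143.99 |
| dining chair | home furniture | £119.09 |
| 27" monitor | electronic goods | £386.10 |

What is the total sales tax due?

£125.45

Dish soap £3.30: all other tangible goods → 9.75% + 2.25% transit = 12% → £0.40
Game controller £36.93: electronic goods → 8% + 0.5% transit = 8.5% → £3.14
Wireless router £217.34: electronic goods → 8% + 0.5% transit = 8.5% → £18.47
Jump rope £14.09: athletic equipment → 9.75% + 0% transit = 9.75% → £1.37
USB-C hub £18.36: electronic goods → 8% + 0.5% transit = 8.5% → £1.56
First-aid kit £33.30: nonprescription drugs → 0% + 2.5% transit = 2.5% → £0.83
Dresser £360.33: home furniture → 8.5% + 2.5% transit = 11% → £39.64
Throat lozenges £3.17: nonprescription drugs → 0% + 2.5% transit = 2.5% → £0.08
Sleeping bag £143.99: athletic equipment → 9.75% + 0% transit = 9.75% → £14.04
Dining chair £119.09: home furniture → 8.5% + 2.5% transit = 11% → £13.10
27" monitor £386.10: electronic goods → 8% + 0.5% transit = 8.5% → £32.82
Total tax = £0.40 + £3.14 + £18.47 + £1.37 + £1.56 + £0.83 + £39.64 + £0.08 + £14.04 + £13.10 + £32.82 = £125.45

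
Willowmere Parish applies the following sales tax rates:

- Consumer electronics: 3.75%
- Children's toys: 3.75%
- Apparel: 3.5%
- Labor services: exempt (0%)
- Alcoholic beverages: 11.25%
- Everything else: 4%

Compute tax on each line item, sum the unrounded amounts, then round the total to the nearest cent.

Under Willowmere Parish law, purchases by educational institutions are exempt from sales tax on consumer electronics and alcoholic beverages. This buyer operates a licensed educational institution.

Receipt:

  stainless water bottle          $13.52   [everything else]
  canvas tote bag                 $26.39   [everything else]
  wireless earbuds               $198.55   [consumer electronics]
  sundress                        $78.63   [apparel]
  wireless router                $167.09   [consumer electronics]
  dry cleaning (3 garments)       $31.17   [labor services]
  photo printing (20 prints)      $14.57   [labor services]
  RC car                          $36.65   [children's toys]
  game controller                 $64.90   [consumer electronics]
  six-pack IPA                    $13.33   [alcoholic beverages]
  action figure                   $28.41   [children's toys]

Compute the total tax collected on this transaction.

Stainless water bottle $13.52: everything else → 4% → $0.5408
Canvas tote bag $26.39: everything else → 4% → $1.0556
Wireless earbuds $198.55: consumer electronics, buyer-exempt → 0% → $0.00
Sundress $78.63: apparel → 3.5% → $2.75205
Wireless router $167.09: consumer electronics, buyer-exempt → 0% → $0.00
Dry cleaning (3 garments) $31.17: labor services → 0% → $0.00
Photo printing (20 prints) $14.57: labor services → 0% → $0.00
RC car $36.65: children's toys → 3.75% → $1.374375
Game controller $64.90: consumer electronics, buyer-exempt → 0% → $0.00
Six-pack IPA $13.33: alcoholic beverages, buyer-exempt → 0% → $0.00
Action figure $28.41: children's toys → 3.75% → $1.065375
Unrounded tax sum = $6.7882 → $6.79

$6.79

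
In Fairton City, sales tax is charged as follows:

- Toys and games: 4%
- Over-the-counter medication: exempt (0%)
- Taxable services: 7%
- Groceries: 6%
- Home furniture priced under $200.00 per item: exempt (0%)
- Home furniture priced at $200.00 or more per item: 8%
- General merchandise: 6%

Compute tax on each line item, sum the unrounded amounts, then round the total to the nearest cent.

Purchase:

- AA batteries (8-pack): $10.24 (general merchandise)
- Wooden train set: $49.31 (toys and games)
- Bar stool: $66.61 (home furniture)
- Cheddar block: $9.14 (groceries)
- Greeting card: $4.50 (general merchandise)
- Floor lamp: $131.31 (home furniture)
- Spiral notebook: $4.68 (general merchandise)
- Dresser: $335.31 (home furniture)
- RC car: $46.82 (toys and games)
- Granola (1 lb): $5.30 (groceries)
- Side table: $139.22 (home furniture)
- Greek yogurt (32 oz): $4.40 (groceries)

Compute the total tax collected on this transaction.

$32.97

AA batteries (8-pack) $10.24: general merchandise → 6% → $0.6144
Wooden train set $49.31: toys and games → 4% → $1.9724
Bar stool $66.61: home furniture, under $200.00 → 0% → $0.00
Cheddar block $9.14: groceries → 6% → $0.5484
Greeting card $4.50: general merchandise → 6% → $0.27
Floor lamp $131.31: home furniture, under $200.00 → 0% → $0.00
Spiral notebook $4.68: general merchandise → 6% → $0.2808
Dresser $335.31: home furniture, $200.00 or more → 8% → $26.8248
RC car $46.82: toys and games → 4% → $1.8728
Granola (1 lb) $5.30: groceries → 6% → $0.318
Side table $139.22: home furniture, under $200.00 → 0% → $0.00
Greek yogurt (32 oz) $4.40: groceries → 6% → $0.264
Unrounded tax sum = $32.9656 → $32.97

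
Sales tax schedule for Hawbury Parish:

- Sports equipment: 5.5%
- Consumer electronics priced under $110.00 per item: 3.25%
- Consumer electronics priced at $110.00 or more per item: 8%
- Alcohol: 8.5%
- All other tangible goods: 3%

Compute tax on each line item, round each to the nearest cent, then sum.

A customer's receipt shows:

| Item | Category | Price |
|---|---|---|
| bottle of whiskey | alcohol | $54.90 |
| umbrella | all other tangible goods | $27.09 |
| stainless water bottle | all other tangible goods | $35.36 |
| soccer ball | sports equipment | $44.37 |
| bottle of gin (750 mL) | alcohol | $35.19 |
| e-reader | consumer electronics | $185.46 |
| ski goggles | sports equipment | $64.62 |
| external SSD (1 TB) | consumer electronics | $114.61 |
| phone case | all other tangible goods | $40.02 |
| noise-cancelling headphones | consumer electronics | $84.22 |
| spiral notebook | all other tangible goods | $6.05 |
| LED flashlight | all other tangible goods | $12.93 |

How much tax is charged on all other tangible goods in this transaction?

Umbrella $27.09: all other tangible goods → 3% → $0.81
Stainless water bottle $35.36: all other tangible goods → 3% → $1.06
Phone case $40.02: all other tangible goods → 3% → $1.20
Spiral notebook $6.05: all other tangible goods → 3% → $0.18
LED flashlight $12.93: all other tangible goods → 3% → $0.39
Tax on all other tangible goods = $0.81 + $1.06 + $1.20 + $0.18 + $0.39 = $3.64

$3.64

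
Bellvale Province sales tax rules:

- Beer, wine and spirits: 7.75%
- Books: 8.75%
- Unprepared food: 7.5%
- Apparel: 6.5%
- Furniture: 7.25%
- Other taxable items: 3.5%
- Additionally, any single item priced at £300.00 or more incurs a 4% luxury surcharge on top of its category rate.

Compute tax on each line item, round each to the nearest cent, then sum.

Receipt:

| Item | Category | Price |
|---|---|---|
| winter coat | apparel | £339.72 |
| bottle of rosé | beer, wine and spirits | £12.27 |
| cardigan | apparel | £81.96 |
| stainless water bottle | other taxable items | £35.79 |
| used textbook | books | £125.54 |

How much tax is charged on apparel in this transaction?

£41.00

Winter coat £339.72: apparel → 6.5% + 4% surcharge = 10.5% → £35.67
Cardigan £81.96: apparel → 6.5% → £5.33
Tax on apparel = £35.67 + £5.33 = £41.00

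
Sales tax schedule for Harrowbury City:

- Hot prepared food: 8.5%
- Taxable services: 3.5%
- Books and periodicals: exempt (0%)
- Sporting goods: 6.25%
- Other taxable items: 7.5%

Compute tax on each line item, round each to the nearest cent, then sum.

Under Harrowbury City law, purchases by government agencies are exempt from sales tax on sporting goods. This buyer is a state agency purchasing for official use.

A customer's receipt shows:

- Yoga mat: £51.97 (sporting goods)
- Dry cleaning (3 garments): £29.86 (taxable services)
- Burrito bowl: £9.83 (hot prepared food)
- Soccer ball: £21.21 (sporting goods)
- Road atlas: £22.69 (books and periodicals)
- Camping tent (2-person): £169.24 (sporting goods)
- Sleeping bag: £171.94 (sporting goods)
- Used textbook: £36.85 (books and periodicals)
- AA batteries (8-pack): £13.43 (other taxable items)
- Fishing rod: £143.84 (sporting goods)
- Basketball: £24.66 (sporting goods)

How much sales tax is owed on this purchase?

Yoga mat £51.97: sporting goods, buyer-exempt → 0% → £0.00
Dry cleaning (3 garments) £29.86: taxable services → 3.5% → £1.05
Burrito bowl £9.83: hot prepared food → 8.5% → £0.84
Soccer ball £21.21: sporting goods, buyer-exempt → 0% → £0.00
Road atlas £22.69: books and periodicals → 0% → £0.00
Camping tent (2-person) £169.24: sporting goods, buyer-exempt → 0% → £0.00
Sleeping bag £171.94: sporting goods, buyer-exempt → 0% → £0.00
Used textbook £36.85: books and periodicals → 0% → £0.00
AA batteries (8-pack) £13.43: other taxable items → 7.5% → £1.01
Fishing rod £143.84: sporting goods, buyer-exempt → 0% → £0.00
Basketball £24.66: sporting goods, buyer-exempt → 0% → £0.00
Total tax = £1.05 + £0.84 + £1.01 = £2.90

£2.90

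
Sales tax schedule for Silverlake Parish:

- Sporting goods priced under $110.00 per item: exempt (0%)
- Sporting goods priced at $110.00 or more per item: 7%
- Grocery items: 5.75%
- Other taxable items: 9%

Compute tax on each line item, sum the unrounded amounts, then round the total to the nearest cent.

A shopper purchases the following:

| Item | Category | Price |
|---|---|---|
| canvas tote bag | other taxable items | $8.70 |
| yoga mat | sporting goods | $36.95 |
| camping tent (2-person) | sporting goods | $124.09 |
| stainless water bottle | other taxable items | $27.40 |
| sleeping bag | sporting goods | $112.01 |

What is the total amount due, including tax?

Canvas tote bag $8.70: other taxable items → 9% → $0.783
Yoga mat $36.95: sporting goods, under $110.00 → 0% → $0.00
Camping tent (2-person) $124.09: sporting goods, $110.00 or more → 7% → $8.6863
Stainless water bottle $27.40: other taxable items → 9% → $2.466
Sleeping bag $112.01: sporting goods, $110.00 or more → 7% → $7.8407
Subtotal = $309.15; unrounded tax = $19.776 → $19.78; total due = $328.93

$328.93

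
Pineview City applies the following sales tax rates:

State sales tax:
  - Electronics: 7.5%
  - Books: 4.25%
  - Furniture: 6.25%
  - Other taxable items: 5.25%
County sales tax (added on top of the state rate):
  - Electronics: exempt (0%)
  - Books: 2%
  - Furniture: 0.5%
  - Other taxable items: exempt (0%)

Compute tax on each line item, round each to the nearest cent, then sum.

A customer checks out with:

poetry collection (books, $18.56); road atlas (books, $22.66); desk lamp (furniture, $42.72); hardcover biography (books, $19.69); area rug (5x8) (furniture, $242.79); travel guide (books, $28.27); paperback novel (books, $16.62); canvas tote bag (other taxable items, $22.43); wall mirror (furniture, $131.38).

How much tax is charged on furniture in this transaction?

Desk lamp $42.72: furniture → 6.25% + 0.5% county = 6.75% → $2.88
Area rug (5x8) $242.79: furniture → 6.25% + 0.5% county = 6.75% → $16.39
Wall mirror $131.38: furniture → 6.25% + 0.5% county = 6.75% → $8.87
Tax on furniture = $2.88 + $16.39 + $8.87 = $28.14

$28.14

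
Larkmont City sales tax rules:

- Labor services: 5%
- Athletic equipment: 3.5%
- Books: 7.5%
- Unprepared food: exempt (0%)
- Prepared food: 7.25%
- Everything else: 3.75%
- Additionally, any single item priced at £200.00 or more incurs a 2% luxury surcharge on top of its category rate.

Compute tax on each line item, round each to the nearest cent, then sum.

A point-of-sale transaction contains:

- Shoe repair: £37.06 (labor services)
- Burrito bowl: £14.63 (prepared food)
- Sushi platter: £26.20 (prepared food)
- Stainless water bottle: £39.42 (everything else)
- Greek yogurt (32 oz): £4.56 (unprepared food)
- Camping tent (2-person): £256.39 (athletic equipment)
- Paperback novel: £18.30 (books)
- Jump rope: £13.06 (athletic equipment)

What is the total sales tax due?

£22.22

Shoe repair £37.06: labor services → 5% → £1.85
Burrito bowl £14.63: prepared food → 7.25% → £1.06
Sushi platter £26.20: prepared food → 7.25% → £1.90
Stainless water bottle £39.42: everything else → 3.75% → £1.48
Greek yogurt (32 oz) £4.56: unprepared food → 0% → £0.00
Camping tent (2-person) £256.39: athletic equipment → 3.5% + 2% surcharge = 5.5% → £14.10
Paperback novel £18.30: books → 7.5% → £1.37
Jump rope £13.06: athletic equipment → 3.5% → £0.46
Total tax = £1.85 + £1.06 + £1.90 + £1.48 + £14.10 + £1.37 + £0.46 = £22.22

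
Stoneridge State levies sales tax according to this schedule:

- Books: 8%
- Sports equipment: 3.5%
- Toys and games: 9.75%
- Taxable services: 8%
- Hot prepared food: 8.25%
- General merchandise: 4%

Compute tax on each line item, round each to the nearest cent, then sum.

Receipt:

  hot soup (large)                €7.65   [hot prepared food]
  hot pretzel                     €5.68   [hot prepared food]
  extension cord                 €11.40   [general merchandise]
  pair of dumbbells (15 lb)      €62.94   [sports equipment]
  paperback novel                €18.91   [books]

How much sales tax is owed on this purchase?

€5.27

Hot soup (large) €7.65: hot prepared food → 8.25% → €0.63
Hot pretzel €5.68: hot prepared food → 8.25% → €0.47
Extension cord €11.40: general merchandise → 4% → €0.46
Pair of dumbbells (15 lb) €62.94: sports equipment → 3.5% → €2.20
Paperback novel €18.91: books → 8% → €1.51
Total tax = €0.63 + €0.47 + €0.46 + €2.20 + €1.51 = €5.27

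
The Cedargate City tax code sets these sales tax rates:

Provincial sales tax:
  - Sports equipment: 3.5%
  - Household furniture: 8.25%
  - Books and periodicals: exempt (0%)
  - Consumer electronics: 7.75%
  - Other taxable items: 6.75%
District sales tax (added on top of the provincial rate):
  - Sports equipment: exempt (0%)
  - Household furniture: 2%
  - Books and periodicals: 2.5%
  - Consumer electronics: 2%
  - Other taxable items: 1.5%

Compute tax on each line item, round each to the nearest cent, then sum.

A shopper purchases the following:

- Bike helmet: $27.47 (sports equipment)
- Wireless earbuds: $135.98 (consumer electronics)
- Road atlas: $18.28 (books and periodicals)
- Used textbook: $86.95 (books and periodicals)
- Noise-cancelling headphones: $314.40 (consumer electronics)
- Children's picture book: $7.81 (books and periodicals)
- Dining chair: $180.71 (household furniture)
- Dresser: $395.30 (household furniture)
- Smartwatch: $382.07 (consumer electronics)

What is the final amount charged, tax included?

Bike helmet $27.47: sports equipment → 3.5% + 0% district = 3.5% → $0.96
Wireless earbuds $135.98: consumer electronics → 7.75% + 2% district = 9.75% → $13.26
Road atlas $18.28: books and periodicals → 0% + 2.5% district = 2.5% → $0.46
Used textbook $86.95: books and periodicals → 0% + 2.5% district = 2.5% → $2.17
Noise-cancelling headphones $314.40: consumer electronics → 7.75% + 2% district = 9.75% → $30.65
Children's picture book $7.81: books and periodicals → 0% + 2.5% district = 2.5% → $0.20
Dining chair $180.71: household furniture → 8.25% + 2% district = 10.25% → $18.52
Dresser $395.30: household furniture → 8.25% + 2% district = 10.25% → $40.52
Smartwatch $382.07: consumer electronics → 7.75% + 2% district = 9.75% → $37.25
Subtotal = $1548.97; tax = $143.99; total due = $1692.96

$1692.96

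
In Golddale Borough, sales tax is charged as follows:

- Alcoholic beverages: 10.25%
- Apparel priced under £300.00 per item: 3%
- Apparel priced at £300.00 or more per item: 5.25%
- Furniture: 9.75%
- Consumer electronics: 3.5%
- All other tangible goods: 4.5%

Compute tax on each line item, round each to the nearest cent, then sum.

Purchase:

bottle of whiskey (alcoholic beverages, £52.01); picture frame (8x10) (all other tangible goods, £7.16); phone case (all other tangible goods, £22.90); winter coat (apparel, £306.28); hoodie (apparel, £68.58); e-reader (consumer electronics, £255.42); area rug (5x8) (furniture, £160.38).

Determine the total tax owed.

Bottle of whiskey £52.01: alcoholic beverages → 10.25% → £5.33
Picture frame (8x10) £7.16: all other tangible goods → 4.5% → £0.32
Phone case £22.90: all other tangible goods → 4.5% → £1.03
Winter coat £306.28: apparel, £300.00 or more → 5.25% → £16.08
Hoodie £68.58: apparel, under £300.00 → 3% → £2.06
E-reader £255.42: consumer electronics → 3.5% → £8.94
Area rug (5x8) £160.38: furniture → 9.75% → £15.64
Total tax = £5.33 + £0.32 + £1.03 + £16.08 + £2.06 + £8.94 + £15.64 = £49.40

£49.40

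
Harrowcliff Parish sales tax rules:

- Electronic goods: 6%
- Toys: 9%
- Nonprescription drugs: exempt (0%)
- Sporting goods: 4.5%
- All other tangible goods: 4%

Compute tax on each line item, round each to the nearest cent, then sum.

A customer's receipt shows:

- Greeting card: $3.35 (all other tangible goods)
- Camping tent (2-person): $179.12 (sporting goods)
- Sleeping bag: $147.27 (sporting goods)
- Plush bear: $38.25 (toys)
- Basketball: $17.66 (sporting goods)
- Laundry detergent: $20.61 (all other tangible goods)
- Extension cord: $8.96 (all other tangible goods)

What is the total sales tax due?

Greeting card $3.35: all other tangible goods → 4% → $0.13
Camping tent (2-person) $179.12: sporting goods → 4.5% → $8.06
Sleeping bag $147.27: sporting goods → 4.5% → $6.63
Plush bear $38.25: toys → 9% → $3.44
Basketball $17.66: sporting goods → 4.5% → $0.79
Laundry detergent $20.61: all other tangible goods → 4% → $0.82
Extension cord $8.96: all other tangible goods → 4% → $0.36
Total tax = $0.13 + $8.06 + $6.63 + $3.44 + $0.79 + $0.82 + $0.36 = $20.23

$20.23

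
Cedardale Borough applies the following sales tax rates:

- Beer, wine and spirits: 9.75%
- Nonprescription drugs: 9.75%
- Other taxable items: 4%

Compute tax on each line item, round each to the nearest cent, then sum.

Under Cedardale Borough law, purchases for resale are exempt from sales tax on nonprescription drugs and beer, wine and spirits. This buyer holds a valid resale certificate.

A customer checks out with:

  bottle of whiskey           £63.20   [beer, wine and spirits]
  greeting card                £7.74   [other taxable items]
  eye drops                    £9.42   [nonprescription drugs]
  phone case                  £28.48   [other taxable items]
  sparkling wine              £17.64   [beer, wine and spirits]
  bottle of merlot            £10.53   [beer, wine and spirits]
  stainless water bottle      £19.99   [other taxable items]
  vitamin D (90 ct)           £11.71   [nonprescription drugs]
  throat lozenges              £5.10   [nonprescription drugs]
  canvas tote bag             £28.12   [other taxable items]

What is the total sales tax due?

Bottle of whiskey £63.20: beer, wine and spirits, buyer-exempt → 0% → £0.00
Greeting card £7.74: other taxable items → 4% → £0.31
Eye drops £9.42: nonprescription drugs, buyer-exempt → 0% → £0.00
Phone case £28.48: other taxable items → 4% → £1.14
Sparkling wine £17.64: beer, wine and spirits, buyer-exempt → 0% → £0.00
Bottle of merlot £10.53: beer, wine and spirits, buyer-exempt → 0% → £0.00
Stainless water bottle £19.99: other taxable items → 4% → £0.80
Vitamin D (90 ct) £11.71: nonprescription drugs, buyer-exempt → 0% → £0.00
Throat lozenges £5.10: nonprescription drugs, buyer-exempt → 0% → £0.00
Canvas tote bag £28.12: other taxable items → 4% → £1.12
Total tax = £0.31 + £1.14 + £0.80 + £1.12 = £3.37

£3.37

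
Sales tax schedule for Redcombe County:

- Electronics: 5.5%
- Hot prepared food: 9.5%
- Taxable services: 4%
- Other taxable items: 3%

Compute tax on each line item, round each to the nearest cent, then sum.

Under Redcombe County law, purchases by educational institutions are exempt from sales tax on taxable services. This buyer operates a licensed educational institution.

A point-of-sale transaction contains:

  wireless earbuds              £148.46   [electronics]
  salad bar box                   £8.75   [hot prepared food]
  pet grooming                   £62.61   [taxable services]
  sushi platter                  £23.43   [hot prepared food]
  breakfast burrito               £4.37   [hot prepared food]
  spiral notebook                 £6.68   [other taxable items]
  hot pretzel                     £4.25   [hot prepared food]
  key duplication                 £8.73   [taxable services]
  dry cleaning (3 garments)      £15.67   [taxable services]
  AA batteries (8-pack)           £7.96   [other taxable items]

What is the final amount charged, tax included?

£303.40

Wireless earbuds £148.46: electronics → 5.5% → £8.17
Salad bar box £8.75: hot prepared food → 9.5% → £0.83
Pet grooming £62.61: taxable services, buyer-exempt → 0% → £0.00
Sushi platter £23.43: hot prepared food → 9.5% → £2.23
Breakfast burrito £4.37: hot prepared food → 9.5% → £0.42
Spiral notebook £6.68: other taxable items → 3% → £0.20
Hot pretzel £4.25: hot prepared food → 9.5% → £0.40
Key duplication £8.73: taxable services, buyer-exempt → 0% → £0.00
Dry cleaning (3 garments) £15.67: taxable services, buyer-exempt → 0% → £0.00
AA batteries (8-pack) £7.96: other taxable items → 3% → £0.24
Subtotal = £290.91; tax = £12.49; total due = £303.40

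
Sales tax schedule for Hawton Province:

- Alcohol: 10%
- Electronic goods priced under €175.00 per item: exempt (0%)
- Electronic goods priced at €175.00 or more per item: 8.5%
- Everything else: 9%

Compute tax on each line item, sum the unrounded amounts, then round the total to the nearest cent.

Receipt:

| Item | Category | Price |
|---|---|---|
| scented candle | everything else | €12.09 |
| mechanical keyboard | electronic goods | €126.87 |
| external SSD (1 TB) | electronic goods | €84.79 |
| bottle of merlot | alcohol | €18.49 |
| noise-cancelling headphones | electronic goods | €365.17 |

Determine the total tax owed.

€33.98

Scented candle €12.09: everything else → 9% → €1.0881
Mechanical keyboard €126.87: electronic goods, under €175.00 → 0% → €0.00
External SSD (1 TB) €84.79: electronic goods, under €175.00 → 0% → €0.00
Bottle of merlot €18.49: alcohol → 10% → €1.849
Noise-cancelling headphones €365.17: electronic goods, €175.00 or more → 8.5% → €31.03945
Unrounded tax sum = €33.97655 → €33.98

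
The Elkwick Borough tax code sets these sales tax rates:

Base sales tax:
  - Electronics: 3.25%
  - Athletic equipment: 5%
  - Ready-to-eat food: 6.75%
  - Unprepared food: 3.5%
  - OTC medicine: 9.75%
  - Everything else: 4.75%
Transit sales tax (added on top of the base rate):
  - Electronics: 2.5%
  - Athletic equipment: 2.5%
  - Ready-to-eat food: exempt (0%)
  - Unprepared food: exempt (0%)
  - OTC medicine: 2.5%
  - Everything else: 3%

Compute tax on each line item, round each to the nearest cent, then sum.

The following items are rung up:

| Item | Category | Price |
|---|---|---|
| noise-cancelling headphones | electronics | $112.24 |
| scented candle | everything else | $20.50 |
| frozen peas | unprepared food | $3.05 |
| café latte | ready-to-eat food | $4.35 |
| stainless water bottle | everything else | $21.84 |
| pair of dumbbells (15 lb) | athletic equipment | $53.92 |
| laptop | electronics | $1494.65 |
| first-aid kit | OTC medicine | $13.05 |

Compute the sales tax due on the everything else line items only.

$3.28

Scented candle $20.50: everything else → 4.75% + 3% transit = 7.75% → $1.59
Stainless water bottle $21.84: everything else → 4.75% + 3% transit = 7.75% → $1.69
Tax on everything else = $1.59 + $1.69 = $3.28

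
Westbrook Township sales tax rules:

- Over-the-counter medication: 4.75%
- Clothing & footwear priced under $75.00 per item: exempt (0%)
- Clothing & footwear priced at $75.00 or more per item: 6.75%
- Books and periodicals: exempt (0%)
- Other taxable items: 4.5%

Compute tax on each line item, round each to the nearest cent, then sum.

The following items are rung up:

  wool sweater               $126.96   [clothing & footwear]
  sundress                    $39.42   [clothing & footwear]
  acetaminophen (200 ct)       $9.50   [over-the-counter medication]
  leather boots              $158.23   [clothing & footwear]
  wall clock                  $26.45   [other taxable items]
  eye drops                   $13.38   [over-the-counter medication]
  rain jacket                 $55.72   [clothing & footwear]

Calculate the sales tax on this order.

$21.53

Wool sweater $126.96: clothing & footwear, $75.00 or more → 6.75% → $8.57
Sundress $39.42: clothing & footwear, under $75.00 → 0% → $0.00
Acetaminophen (200 ct) $9.50: over-the-counter medication → 4.75% → $0.45
Leather boots $158.23: clothing & footwear, $75.00 or more → 6.75% → $10.68
Wall clock $26.45: other taxable items → 4.5% → $1.19
Eye drops $13.38: over-the-counter medication → 4.75% → $0.64
Rain jacket $55.72: clothing & footwear, under $75.00 → 0% → $0.00
Total tax = $8.57 + $0.45 + $10.68 + $1.19 + $0.64 = $21.53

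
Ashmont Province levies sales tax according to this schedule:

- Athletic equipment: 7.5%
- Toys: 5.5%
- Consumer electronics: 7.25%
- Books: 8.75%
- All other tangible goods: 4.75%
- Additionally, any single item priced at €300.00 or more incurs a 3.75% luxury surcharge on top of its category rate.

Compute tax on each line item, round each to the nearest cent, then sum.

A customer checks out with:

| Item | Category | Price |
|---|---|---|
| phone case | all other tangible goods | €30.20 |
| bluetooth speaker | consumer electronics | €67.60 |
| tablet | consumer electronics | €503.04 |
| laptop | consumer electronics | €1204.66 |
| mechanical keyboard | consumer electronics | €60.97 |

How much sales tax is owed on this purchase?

€198.59

Phone case €30.20: all other tangible goods → 4.75% → €1.43
Bluetooth speaker €67.60: consumer electronics → 7.25% → €4.90
Tablet €503.04: consumer electronics → 7.25% + 3.75% surcharge = 11% → €55.33
Laptop €1204.66: consumer electronics → 7.25% + 3.75% surcharge = 11% → €132.51
Mechanical keyboard €60.97: consumer electronics → 7.25% → €4.42
Total tax = €1.43 + €4.90 + €55.33 + €132.51 + €4.42 = €198.59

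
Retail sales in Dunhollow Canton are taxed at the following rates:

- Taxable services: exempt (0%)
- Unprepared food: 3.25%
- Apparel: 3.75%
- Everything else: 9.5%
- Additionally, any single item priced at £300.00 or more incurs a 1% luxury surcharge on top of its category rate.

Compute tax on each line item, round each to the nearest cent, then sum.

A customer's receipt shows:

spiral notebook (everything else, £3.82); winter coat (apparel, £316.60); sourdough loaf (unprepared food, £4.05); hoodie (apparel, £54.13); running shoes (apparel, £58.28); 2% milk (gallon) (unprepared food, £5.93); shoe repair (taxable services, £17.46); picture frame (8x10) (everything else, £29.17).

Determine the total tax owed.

£22.71

Spiral notebook £3.82: everything else → 9.5% → £0.36
Winter coat £316.60: apparel → 3.75% + 1% surcharge = 4.75% → £15.04
Sourdough loaf £4.05: unprepared food → 3.25% → £0.13
Hoodie £54.13: apparel → 3.75% → £2.03
Running shoes £58.28: apparel → 3.75% → £2.19
2% milk (gallon) £5.93: unprepared food → 3.25% → £0.19
Shoe repair £17.46: taxable services → 0% → £0.00
Picture frame (8x10) £29.17: everything else → 9.5% → £2.77
Total tax = £0.36 + £15.04 + £0.13 + £2.03 + £2.19 + £0.19 + £2.77 = £22.71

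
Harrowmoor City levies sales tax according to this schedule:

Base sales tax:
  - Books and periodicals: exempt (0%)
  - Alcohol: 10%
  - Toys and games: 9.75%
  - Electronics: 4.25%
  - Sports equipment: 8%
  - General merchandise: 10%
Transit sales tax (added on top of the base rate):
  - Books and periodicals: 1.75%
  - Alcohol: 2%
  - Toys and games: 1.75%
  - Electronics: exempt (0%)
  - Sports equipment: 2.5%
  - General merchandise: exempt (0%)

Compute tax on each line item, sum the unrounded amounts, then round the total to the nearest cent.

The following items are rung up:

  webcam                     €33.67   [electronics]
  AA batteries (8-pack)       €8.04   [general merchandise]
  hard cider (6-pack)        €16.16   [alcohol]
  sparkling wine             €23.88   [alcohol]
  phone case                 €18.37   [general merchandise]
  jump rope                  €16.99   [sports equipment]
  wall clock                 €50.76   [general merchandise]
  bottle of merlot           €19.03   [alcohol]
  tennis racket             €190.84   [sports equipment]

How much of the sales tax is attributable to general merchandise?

€7.72

AA batteries (8-pack) €8.04: general merchandise → 10% + 0% transit = 10% → €0.804
Phone case €18.37: general merchandise → 10% + 0% transit = 10% → €1.837
Wall clock €50.76: general merchandise → 10% + 0% transit = 10% → €5.076
Tax on general merchandise: unrounded sum = €7.717 → €7.72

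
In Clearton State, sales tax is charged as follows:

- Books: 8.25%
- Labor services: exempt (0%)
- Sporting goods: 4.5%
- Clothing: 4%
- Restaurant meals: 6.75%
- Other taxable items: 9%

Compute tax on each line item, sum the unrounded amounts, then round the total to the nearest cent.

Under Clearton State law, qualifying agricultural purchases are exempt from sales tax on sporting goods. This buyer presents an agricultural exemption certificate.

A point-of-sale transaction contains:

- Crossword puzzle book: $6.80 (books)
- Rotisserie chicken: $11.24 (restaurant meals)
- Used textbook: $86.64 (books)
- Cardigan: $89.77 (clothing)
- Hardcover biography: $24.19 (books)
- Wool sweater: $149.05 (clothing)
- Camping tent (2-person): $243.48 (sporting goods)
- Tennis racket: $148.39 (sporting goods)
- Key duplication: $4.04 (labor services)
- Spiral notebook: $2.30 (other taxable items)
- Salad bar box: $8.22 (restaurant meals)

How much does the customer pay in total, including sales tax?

Crossword puzzle book $6.80: books → 8.25% → $0.561
Rotisserie chicken $11.24: restaurant meals → 6.75% → $0.7587
Used textbook $86.64: books → 8.25% → $7.1478
Cardigan $89.77: clothing → 4% → $3.5908
Hardcover biography $24.19: books → 8.25% → $1.995675
Wool sweater $149.05: clothing → 4% → $5.962
Camping tent (2-person) $243.48: sporting goods, buyer-exempt → 0% → $0.00
Tennis racket $148.39: sporting goods, buyer-exempt → 0% → $0.00
Key duplication $4.04: labor services → 0% → $0.00
Spiral notebook $2.30: other taxable items → 9% → $0.207
Salad bar box $8.22: restaurant meals → 6.75% → $0.55485
Subtotal = $774.12; unrounded tax = $20.777825 → $20.78; total due = $794.90

$794.90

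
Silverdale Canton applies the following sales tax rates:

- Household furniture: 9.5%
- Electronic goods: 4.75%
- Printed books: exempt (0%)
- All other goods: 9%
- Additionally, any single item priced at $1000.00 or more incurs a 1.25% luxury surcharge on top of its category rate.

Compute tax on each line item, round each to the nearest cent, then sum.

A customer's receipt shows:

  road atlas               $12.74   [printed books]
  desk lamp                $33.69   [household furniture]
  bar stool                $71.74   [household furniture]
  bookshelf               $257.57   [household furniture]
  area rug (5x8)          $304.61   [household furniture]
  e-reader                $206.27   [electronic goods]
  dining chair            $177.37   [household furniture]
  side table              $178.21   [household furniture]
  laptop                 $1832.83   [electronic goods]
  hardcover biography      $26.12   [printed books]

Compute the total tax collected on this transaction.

Road atlas $12.74: printed books → 0% → $0.00
Desk lamp $33.69: household furniture → 9.5% → $3.20
Bar stool $71.74: household furniture → 9.5% → $6.82
Bookshelf $257.57: household furniture → 9.5% → $24.47
Area rug (5x8) $304.61: household furniture → 9.5% → $28.94
E-reader $206.27: electronic goods → 4.75% → $9.80
Dining chair $177.37: household furniture → 9.5% → $16.85
Side table $178.21: household furniture → 9.5% → $16.93
Laptop $1832.83: electronic goods → 4.75% + 1.25% surcharge = 6% → $109.97
Hardcover biography $26.12: printed books → 0% → $0.00
Total tax = $3.20 + $6.82 + $24.47 + $28.94 + $9.80 + $16.85 + $16.93 + $109.97 = $216.98

$216.98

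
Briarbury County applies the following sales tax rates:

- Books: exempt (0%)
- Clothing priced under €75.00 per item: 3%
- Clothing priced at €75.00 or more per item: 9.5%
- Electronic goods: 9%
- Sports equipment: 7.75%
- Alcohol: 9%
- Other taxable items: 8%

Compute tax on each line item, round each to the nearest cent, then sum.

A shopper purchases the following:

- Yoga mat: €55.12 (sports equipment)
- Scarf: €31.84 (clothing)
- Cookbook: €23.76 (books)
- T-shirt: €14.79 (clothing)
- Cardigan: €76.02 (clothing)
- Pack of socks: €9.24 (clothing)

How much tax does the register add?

€13.17

Yoga mat €55.12: sports equipment → 7.75% → €4.27
Scarf €31.84: clothing, under €75.00 → 3% → €0.96
Cookbook €23.76: books → 0% → €0.00
T-shirt €14.79: clothing, under €75.00 → 3% → €0.44
Cardigan €76.02: clothing, €75.00 or more → 9.5% → €7.22
Pack of socks €9.24: clothing, under €75.00 → 3% → €0.28
Total tax = €4.27 + €0.96 + €0.44 + €7.22 + €0.28 = €13.17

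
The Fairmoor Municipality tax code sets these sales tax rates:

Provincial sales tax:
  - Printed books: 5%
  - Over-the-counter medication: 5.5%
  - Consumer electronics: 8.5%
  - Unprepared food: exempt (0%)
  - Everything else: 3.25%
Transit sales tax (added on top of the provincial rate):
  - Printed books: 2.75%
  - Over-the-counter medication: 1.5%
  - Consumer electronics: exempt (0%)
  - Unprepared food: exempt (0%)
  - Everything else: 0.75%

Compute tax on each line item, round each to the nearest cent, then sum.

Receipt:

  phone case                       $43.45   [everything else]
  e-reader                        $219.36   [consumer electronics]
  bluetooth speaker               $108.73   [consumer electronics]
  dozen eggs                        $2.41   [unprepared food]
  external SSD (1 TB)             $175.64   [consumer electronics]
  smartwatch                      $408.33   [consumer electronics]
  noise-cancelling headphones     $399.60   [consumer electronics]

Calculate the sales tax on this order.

Phone case $43.45: everything else → 3.25% + 0.75% transit = 4% → $1.74
E-reader $219.36: consumer electronics → 8.5% + 0% transit = 8.5% → $18.65
Bluetooth speaker $108.73: consumer electronics → 8.5% + 0% transit = 8.5% → $9.24
Dozen eggs $2.41: unprepared food → 0% + 0% transit = 0% → $0.00
External SSD (1 TB) $175.64: consumer electronics → 8.5% + 0% transit = 8.5% → $14.93
Smartwatch $408.33: consumer electronics → 8.5% + 0% transit = 8.5% → $34.71
Noise-cancelling headphones $399.60: consumer electronics → 8.5% + 0% transit = 8.5% → $33.97
Total tax = $1.74 + $18.65 + $9.24 + $14.93 + $34.71 + $33.97 = $113.24

$113.24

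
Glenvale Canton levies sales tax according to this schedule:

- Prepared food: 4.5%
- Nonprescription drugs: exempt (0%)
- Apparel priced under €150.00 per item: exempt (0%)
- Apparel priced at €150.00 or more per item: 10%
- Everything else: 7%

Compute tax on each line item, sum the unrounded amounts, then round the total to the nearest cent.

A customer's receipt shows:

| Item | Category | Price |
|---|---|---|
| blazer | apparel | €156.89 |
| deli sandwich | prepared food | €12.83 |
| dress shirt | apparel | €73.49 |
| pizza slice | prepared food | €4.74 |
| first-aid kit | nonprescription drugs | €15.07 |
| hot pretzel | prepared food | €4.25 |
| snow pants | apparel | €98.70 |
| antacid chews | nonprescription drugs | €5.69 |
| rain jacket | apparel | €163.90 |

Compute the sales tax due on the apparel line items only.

€32.08

Blazer €156.89: apparel, €150.00 or more → 10% → €15.689
Dress shirt €73.49: apparel, under €150.00 → 0% → €0.00
Snow pants €98.70: apparel, under €150.00 → 0% → €0.00
Rain jacket €163.90: apparel, €150.00 or more → 10% → €16.39
Tax on apparel: unrounded sum = €32.079 → €32.08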